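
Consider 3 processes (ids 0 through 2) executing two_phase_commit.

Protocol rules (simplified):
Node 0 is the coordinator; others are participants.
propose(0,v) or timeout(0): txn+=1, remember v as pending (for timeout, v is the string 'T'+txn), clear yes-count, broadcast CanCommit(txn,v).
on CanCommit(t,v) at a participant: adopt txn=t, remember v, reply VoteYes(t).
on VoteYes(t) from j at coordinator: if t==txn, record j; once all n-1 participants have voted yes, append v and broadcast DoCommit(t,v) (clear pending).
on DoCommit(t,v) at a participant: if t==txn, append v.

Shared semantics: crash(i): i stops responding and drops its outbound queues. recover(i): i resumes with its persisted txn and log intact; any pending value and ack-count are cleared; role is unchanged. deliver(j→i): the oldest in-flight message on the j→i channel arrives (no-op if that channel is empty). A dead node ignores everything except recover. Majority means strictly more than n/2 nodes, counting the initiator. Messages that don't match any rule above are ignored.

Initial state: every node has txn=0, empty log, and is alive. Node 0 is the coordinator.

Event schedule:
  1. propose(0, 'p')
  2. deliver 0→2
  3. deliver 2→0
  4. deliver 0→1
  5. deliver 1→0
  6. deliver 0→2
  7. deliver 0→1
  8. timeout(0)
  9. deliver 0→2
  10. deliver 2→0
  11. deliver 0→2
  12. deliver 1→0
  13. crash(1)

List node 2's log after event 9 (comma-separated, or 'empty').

p

1. propose(0,'p'):  <0:coor t1 ->
2. deliver 0→2:  <2:part t1 ->
3. deliver 2→0:  nop
4. deliver 0→1:  <1:part t1 ->
5. deliver 1→0:  <0:coor t1 p>
6. deliver 0→2:  <2:part t1 p>
7. deliver 0→1:  <1:part t1 p>
8. timeout(0):  <0:coor t2 p>
9. deliver 0→2:  <2:part t2 p>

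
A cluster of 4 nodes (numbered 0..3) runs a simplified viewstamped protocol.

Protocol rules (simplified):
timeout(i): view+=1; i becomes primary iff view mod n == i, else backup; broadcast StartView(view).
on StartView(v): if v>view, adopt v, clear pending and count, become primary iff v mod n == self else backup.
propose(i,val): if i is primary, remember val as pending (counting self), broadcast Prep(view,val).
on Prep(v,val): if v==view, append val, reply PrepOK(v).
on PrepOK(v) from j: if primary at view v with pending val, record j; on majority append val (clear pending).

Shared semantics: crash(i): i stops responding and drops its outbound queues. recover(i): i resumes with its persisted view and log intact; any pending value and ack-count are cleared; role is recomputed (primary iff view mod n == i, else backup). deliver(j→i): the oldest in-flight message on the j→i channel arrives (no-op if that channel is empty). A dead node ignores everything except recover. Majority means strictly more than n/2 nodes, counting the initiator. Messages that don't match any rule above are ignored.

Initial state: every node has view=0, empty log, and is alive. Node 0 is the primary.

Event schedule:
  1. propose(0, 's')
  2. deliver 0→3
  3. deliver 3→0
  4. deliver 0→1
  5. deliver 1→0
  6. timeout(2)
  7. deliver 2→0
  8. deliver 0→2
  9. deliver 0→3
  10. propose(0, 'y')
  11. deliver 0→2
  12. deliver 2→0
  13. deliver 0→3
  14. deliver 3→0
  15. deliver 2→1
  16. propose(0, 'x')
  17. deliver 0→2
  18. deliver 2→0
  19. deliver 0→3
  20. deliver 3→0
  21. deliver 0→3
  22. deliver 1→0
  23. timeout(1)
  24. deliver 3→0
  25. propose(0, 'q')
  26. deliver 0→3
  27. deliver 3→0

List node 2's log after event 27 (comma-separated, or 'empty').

empty

e1 propose(0,'s'): ·
e2 deliver 0→3: 3[back,v=0,s]
e3 deliver 3→0: ·
e4 deliver 0→1: 1[back,v=0,s]
e5 deliver 1→0: 0[prim,v=0,s]
e6 timeout(2): 2[back,v=1,-]
e7 deliver 2→0: 0[back,v=1,s]
e8 deliver 0→2: ·
e9 deliver 0→3: ·
e10 propose(0,'y'): ·
e11 deliver 0→2: ·
e12 deliver 2→0: ·
e13 deliver 0→3: ·
e14 deliver 3→0: ·
e15 deliver 2→1: 1[prim,v=1,s]
e16 propose(0,'x'): ·
e17 deliver 0→2: ·
e18 deliver 2→0: ·
e19 deliver 0→3: ·
e20 deliver 3→0: ·
e21 deliver 0→3: ·
e22 deliver 1→0: ·
e23 timeout(1): 1[back,v=2,s]
e24 deliver 3→0: ·
e25 propose(0,'q'): ·
e26 deliver 0→3: ·
e27 deliver 3→0: ·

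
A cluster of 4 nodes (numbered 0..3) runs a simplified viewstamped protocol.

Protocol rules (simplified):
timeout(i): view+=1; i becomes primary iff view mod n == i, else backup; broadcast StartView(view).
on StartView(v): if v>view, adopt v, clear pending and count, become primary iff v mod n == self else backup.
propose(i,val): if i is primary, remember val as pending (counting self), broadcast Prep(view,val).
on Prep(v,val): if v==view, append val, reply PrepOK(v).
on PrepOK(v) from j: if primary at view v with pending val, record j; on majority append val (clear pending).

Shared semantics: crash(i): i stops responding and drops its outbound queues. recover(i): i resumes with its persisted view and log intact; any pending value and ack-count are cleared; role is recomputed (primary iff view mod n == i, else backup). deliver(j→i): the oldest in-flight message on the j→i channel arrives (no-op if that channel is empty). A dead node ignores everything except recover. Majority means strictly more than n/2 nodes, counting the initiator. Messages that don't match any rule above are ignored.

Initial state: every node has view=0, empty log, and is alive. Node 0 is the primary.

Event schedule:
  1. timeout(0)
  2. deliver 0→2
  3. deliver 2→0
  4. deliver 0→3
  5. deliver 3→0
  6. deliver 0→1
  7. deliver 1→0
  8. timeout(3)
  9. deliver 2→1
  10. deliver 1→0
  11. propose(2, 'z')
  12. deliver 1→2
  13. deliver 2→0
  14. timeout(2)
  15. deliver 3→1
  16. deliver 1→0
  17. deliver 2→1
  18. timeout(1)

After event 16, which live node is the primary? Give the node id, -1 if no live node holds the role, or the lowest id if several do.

e1 timeout(0): 0[back,v=1,-]
e2 deliver 0→2: 2[back,v=1,-]
e3 deliver 2→0: ·
e4 deliver 0→3: 3[back,v=1,-]
e5 deliver 3→0: ·
e6 deliver 0→1: 1[prim,v=1,-]
e7 deliver 1→0: ·
e8 timeout(3): 3[back,v=2,-]
e9 deliver 2→1: ·
e10 deliver 1→0: ·
e11 propose(2,'z'): ·
e12 deliver 1→2: ·
e13 deliver 2→0: ·
e14 timeout(2): 2[prim,v=2,-]
e15 deliver 3→1: 1[back,v=2,-]
e16 deliver 1→0: ·

2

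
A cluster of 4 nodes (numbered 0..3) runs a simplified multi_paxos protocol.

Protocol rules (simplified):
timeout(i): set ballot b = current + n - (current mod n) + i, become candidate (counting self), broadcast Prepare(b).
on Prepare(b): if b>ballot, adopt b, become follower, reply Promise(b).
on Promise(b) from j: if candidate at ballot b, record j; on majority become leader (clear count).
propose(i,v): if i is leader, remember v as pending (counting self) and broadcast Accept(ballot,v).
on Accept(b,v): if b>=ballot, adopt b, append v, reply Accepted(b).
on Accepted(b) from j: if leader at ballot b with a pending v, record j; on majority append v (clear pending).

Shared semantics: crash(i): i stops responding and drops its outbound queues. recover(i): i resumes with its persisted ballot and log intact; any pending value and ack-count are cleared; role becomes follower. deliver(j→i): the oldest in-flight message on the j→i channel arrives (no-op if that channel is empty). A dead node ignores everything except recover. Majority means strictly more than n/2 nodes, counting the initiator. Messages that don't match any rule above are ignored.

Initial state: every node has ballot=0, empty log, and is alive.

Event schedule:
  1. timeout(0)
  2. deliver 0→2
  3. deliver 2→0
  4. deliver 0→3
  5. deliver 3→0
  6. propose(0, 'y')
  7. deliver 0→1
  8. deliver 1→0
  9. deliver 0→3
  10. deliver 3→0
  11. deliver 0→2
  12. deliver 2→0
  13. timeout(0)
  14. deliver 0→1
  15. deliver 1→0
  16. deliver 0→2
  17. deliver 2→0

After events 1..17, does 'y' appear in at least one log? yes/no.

yes

[1] timeout(0) → N0(cand b4 [-])
[2] deliver 0→2 → N2(foll b4 [-])
[3] deliver 2→0 → ∅
[4] deliver 0→3 → N3(foll b4 [-])
[5] deliver 3→0 → N0(lead b4 [-])
[6] propose(0,'y') → ∅
[7] deliver 0→1 → N1(foll b4 [-])
[8] deliver 1→0 → ∅
[9] deliver 0→3 → N3(foll b4 [y])
[10] deliver 3→0 → ∅
[11] deliver 0→2 → N2(foll b4 [y])
[12] deliver 2→0 → N0(lead b4 [y])
[13] timeout(0) → N0(cand b8 [y])
[14] deliver 0→1 → N1(foll b4 [y])
[15] deliver 1→0 → ∅
[16] deliver 0→2 → N2(foll b8 [y])
[17] deliver 2→0 → ∅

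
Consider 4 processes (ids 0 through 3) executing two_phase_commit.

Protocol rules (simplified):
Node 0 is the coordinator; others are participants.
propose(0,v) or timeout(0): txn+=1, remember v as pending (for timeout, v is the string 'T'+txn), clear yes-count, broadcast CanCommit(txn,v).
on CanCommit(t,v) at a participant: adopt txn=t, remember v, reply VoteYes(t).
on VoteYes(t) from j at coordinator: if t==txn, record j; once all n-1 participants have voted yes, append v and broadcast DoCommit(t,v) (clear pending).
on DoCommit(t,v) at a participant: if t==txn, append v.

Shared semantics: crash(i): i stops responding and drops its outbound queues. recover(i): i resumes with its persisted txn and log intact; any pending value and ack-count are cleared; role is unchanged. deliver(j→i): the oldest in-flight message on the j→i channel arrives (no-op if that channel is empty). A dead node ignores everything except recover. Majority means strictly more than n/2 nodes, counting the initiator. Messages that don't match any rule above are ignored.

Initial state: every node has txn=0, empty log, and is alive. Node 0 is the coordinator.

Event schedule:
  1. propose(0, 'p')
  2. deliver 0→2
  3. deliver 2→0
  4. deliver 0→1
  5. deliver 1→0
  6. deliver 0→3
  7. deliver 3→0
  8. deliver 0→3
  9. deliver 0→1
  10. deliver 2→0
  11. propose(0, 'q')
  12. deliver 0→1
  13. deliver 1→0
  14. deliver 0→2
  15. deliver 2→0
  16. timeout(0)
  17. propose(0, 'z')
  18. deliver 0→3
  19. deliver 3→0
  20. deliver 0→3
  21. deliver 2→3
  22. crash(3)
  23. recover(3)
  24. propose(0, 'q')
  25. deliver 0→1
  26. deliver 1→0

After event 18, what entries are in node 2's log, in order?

1. propose(0,'p'):  <0:coor t1 ->
2. deliver 0→2:  <2:part t1 ->
3. deliver 2→0:  nop
4. deliver 0→1:  <1:part t1 ->
5. deliver 1→0:  nop
6. deliver 0→3:  <3:part t1 ->
7. deliver 3→0:  <0:coor t1 p>
8. deliver 0→3:  <3:part t1 p>
9. deliver 0→1:  <1:part t1 p>
10. deliver 2→0:  nop
11. propose(0,'q'):  <0:coor t2 p>
12. deliver 0→1:  <1:part t2 p>
13. deliver 1→0:  nop
14. deliver 0→2:  <2:part t1 p>
15. deliver 2→0:  nop
16. timeout(0):  <0:coor t3 p>
17. propose(0,'z'):  <0:coor t4 p>
18. deliver 0→3:  <3:part t2 p>

p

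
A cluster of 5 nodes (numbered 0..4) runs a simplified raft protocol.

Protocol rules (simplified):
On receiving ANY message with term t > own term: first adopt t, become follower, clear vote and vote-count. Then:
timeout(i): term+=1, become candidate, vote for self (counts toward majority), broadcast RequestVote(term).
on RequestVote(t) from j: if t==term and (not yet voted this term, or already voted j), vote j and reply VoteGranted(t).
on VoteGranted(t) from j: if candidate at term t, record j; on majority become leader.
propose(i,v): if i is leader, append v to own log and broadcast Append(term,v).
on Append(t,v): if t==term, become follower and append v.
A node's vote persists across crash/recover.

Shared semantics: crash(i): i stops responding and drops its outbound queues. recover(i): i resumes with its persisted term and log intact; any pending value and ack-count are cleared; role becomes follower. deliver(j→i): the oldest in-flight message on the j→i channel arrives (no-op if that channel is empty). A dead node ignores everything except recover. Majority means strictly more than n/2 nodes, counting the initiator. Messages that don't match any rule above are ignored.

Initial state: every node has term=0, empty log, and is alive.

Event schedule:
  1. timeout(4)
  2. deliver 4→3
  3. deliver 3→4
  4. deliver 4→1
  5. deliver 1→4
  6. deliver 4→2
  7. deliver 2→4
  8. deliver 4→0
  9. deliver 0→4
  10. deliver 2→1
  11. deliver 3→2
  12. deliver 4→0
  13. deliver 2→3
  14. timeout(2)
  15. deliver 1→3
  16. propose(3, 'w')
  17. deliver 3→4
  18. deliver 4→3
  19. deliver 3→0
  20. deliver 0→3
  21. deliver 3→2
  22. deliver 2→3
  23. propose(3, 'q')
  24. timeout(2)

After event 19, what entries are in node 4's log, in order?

empty

e1 timeout(4): 4[cand,t=1,-]
e2 deliver 4→3: 3[foll,t=1,-]
e3 deliver 3→4: ·
e4 deliver 4→1: 1[foll,t=1,-]
e5 deliver 1→4: 4[lead,t=1,-]
e6 deliver 4→2: 2[foll,t=1,-]
e7 deliver 2→4: ·
e8 deliver 4→0: 0[foll,t=1,-]
e9 deliver 0→4: ·
e10 deliver 2→1: ·
e11 deliver 3→2: ·
e12 deliver 4→0: ·
e13 deliver 2→3: ·
e14 timeout(2): 2[cand,t=2,-]
e15 deliver 1→3: ·
e16 propose(3,'w'): ·
e17 deliver 3→4: ·
e18 deliver 4→3: ·
e19 deliver 3→0: ·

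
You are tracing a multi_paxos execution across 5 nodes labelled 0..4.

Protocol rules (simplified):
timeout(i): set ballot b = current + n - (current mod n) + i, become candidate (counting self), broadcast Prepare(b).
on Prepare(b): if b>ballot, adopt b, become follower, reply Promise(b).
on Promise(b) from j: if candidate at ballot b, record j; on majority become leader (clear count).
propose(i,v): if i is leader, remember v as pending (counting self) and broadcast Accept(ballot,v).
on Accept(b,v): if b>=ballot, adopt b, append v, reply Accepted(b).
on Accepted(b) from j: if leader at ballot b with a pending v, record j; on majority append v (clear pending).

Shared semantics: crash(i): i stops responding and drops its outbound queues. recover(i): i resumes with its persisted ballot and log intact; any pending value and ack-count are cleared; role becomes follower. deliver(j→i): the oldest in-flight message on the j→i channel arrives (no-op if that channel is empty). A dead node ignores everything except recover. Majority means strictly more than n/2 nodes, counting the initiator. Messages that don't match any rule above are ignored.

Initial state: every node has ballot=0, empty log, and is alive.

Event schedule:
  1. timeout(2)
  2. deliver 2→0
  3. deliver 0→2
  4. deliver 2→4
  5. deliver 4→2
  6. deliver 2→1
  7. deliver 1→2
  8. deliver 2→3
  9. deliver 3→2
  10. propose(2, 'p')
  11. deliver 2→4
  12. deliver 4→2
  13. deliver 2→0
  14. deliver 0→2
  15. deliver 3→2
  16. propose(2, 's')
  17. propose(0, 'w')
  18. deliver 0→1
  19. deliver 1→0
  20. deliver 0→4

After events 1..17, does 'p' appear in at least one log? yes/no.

[1] timeout(2) → N2(cand b7 [-])
[2] deliver 2→0 → N0(foll b7 [-])
[3] deliver 0→2 → ∅
[4] deliver 2→4 → N4(foll b7 [-])
[5] deliver 4→2 → N2(lead b7 [-])
[6] deliver 2→1 → N1(foll b7 [-])
[7] deliver 1→2 → ∅
[8] deliver 2→3 → N3(foll b7 [-])
[9] deliver 3→2 → ∅
[10] propose(2,'p') → ∅
[11] deliver 2→4 → N4(foll b7 [p])
[12] deliver 4→2 → ∅
[13] deliver 2→0 → N0(foll b7 [p])
[14] deliver 0→2 → N2(lead b7 [p])
[15] deliver 3→2 → ∅
[16] propose(2,'s') → ∅
[17] propose(0,'w') → ∅

yes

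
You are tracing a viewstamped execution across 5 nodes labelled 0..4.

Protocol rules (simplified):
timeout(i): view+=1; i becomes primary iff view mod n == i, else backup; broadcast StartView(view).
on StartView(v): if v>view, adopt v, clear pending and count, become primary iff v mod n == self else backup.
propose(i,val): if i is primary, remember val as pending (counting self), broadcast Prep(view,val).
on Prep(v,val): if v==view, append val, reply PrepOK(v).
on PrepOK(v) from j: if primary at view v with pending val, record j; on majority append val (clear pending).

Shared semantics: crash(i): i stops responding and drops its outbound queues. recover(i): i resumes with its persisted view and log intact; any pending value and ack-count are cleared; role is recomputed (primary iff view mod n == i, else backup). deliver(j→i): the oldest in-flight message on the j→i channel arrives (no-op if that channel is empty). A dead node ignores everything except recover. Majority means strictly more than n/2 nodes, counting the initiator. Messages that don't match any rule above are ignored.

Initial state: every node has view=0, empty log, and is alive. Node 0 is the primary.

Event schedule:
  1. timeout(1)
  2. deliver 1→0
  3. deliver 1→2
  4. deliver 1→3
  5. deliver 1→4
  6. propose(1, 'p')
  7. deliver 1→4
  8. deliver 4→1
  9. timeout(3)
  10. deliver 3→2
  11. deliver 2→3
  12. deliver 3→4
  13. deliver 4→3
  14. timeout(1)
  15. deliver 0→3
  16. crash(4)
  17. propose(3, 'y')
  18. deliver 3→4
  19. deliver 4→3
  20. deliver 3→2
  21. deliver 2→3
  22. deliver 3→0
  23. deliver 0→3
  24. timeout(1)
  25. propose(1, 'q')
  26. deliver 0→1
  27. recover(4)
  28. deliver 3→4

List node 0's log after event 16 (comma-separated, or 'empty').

e1 timeout(1): 1[prim,v=1,-]
e2 deliver 1→0: 0[back,v=1,-]
e3 deliver 1→2: 2[back,v=1,-]
e4 deliver 1→3: 3[back,v=1,-]
e5 deliver 1→4: 4[back,v=1,-]
e6 propose(1,'p'): ·
e7 deliver 1→4: 4[back,v=1,p]
e8 deliver 4→1: ·
e9 timeout(3): 3[back,v=2,-]
e10 deliver 3→2: 2[prim,v=2,-]
e11 deliver 2→3: ·
e12 deliver 3→4: 4[back,v=2,p]
e13 deliver 4→3: ·
e14 timeout(1): 1[back,v=2,-]
e15 deliver 0→3: ·
e16 crash(4): 4[✗back,v=2,p]

empty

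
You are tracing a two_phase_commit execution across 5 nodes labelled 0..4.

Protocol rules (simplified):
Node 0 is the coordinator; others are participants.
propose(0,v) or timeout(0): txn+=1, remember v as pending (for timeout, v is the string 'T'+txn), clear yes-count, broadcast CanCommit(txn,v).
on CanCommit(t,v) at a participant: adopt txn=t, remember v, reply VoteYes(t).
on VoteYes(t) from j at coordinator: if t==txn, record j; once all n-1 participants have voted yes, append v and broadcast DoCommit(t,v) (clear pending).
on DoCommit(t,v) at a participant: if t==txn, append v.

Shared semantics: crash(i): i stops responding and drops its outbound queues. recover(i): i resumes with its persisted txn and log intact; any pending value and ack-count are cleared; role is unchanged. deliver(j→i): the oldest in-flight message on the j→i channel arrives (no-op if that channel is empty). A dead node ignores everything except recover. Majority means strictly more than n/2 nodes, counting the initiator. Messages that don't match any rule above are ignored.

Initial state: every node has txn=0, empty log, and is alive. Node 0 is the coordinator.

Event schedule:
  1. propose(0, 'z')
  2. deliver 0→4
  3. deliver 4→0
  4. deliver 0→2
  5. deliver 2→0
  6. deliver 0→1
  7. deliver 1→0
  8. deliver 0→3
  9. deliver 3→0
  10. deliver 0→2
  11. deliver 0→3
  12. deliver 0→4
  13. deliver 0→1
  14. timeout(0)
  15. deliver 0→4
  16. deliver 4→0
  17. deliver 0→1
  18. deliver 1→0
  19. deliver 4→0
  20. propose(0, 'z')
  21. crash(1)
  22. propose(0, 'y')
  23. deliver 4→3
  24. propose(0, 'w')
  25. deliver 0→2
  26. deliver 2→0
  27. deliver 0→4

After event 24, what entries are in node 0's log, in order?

after 1 — propose(0,'z'): n0:coor/t1/[-]
after 2 — deliver 0→4: n4:part/t1/[-]
after 3 — deliver 4→0: ·
after 4 — deliver 0→2: n2:part/t1/[-]
after 5 — deliver 2→0: ·
after 6 — deliver 0→1: n1:part/t1/[-]
after 7 — deliver 1→0: ·
after 8 — deliver 0→3: n3:part/t1/[-]
after 9 — deliver 3→0: n0:coor/t1/[z]
after 10 — deliver 0→2: n2:part/t1/[z]
after 11 — deliver 0→3: n3:part/t1/[z]
after 12 — deliver 0→4: n4:part/t1/[z]
after 13 — deliver 0→1: n1:part/t1/[z]
after 14 — timeout(0): n0:coor/t2/[z]
after 15 — deliver 0→4: n4:part/t2/[z]
after 16 — deliver 4→0: ·
after 17 — deliver 0→1: n1:part/t2/[z]
after 18 — deliver 1→0: ·
after 19 — deliver 4→0: ·
after 20 — propose(0,'z'): n0:coor/t3/[z]
after 21 — crash(1): n1:✗part/t2/[z]
after 22 — propose(0,'y'): n0:coor/t4/[z]
after 23 — deliver 4→3: ·
after 24 — propose(0,'w'): n0:coor/t5/[z]

z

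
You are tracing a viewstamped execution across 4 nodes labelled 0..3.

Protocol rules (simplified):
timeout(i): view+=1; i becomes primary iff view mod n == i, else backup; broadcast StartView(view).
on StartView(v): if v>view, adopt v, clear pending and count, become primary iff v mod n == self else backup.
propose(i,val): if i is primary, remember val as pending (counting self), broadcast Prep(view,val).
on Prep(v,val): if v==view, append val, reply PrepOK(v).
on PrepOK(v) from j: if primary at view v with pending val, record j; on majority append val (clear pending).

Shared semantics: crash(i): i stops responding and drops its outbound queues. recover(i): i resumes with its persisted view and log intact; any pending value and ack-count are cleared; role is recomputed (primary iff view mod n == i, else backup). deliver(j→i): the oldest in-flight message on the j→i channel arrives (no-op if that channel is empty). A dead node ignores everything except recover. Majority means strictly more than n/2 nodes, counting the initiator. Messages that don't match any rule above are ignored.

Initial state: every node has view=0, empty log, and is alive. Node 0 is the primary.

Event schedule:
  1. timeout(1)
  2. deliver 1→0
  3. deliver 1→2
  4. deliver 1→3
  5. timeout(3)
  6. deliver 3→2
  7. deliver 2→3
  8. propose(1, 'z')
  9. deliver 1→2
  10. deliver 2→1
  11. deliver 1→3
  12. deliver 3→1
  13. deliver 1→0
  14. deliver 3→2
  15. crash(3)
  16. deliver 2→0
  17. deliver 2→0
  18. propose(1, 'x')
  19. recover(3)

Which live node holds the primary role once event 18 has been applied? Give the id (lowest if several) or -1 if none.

step 1 timeout(1): 1={prim,v=1,log=-}
step 2 deliver 1→0: 0={back,v=1,log=-}
step 3 deliver 1→2: 2={back,v=1,log=-}
step 4 deliver 1→3: 3={back,v=1,log=-}
step 5 timeout(3): 3={back,v=2,log=-}
step 6 deliver 3→2: 2={prim,v=2,log=-}
step 7 deliver 2→3: —
step 8 propose(1,'z'): —
step 9 deliver 1→2: —
step 10 deliver 2→1: —
step 11 deliver 1→3: —
step 12 deliver 3→1: 1={back,v=2,log=-}
step 13 deliver 1→0: 0={back,v=1,log=z}
step 14 deliver 3→2: —
step 15 crash(3): 3={✗back,v=2,log=-}
step 16 deliver 2→0: —
step 17 deliver 2→0: —
step 18 propose(1,'x'): —

2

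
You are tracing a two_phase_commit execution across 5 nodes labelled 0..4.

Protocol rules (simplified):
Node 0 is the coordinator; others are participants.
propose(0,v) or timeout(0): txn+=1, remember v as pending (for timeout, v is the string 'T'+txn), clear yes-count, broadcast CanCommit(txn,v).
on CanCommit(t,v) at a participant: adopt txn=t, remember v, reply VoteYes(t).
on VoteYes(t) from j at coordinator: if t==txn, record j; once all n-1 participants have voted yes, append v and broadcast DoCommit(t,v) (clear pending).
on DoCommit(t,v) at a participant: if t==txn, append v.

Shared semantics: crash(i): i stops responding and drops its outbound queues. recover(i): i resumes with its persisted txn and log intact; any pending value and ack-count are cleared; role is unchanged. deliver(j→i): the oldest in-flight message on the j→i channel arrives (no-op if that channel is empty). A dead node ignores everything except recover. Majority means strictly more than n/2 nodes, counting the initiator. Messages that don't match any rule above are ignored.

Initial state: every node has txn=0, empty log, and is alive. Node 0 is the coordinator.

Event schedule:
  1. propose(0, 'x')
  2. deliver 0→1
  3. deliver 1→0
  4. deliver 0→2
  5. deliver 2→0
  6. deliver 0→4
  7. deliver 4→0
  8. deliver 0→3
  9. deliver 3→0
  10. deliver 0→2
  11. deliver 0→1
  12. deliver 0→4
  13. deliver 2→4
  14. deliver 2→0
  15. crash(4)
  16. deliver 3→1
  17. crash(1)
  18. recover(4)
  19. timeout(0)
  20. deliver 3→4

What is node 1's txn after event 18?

1

1. propose(0,'x'):  <0:coor t1 ->
2. deliver 0→1:  <1:part t1 ->
3. deliver 1→0:  nop
4. deliver 0→2:  <2:part t1 ->
5. deliver 2→0:  nop
6. deliver 0→4:  <4:part t1 ->
7. deliver 4→0:  nop
8. deliver 0→3:  <3:part t1 ->
9. deliver 3→0:  <0:coor t1 x>
10. deliver 0→2:  <2:part t1 x>
11. deliver 0→1:  <1:part t1 x>
12. deliver 0→4:  <4:part t1 x>
13. deliver 2→4:  nop
14. deliver 2→0:  nop
15. crash(4):  <4:✗part t1 x>
16. deliver 3→1:  nop
17. crash(1):  <1:✗part t1 x>
18. recover(4):  <4:part t1 x>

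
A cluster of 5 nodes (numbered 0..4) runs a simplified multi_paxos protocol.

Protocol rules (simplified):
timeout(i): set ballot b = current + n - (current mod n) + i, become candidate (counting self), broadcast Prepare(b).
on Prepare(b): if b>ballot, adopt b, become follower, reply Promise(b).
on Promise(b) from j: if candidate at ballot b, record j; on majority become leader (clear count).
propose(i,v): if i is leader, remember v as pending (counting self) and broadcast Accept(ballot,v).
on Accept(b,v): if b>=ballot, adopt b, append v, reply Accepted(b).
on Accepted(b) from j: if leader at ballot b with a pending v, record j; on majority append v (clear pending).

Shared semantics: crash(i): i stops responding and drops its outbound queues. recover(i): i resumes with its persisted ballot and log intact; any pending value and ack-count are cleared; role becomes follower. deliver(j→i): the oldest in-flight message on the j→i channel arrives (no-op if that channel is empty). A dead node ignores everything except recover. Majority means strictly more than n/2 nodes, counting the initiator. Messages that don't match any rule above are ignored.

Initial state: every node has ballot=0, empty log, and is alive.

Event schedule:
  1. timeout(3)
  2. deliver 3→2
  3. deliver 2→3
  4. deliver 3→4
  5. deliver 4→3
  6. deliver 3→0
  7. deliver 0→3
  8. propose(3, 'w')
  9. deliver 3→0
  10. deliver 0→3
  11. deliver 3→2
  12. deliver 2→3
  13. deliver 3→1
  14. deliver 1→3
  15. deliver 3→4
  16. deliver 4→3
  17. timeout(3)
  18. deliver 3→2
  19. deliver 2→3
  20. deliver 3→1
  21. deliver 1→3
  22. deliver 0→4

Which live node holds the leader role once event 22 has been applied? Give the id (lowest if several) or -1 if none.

step 1 timeout(3): 3={cand,b=8,log=-}
step 2 deliver 3→2: 2={foll,b=8,log=-}
step 3 deliver 2→3: —
step 4 deliver 3→4: 4={foll,b=8,log=-}
step 5 deliver 4→3: 3={lead,b=8,log=-}
step 6 deliver 3→0: 0={foll,b=8,log=-}
step 7 deliver 0→3: —
step 8 propose(3,'w'): —
step 9 deliver 3→0: 0={foll,b=8,log=w}
step 10 deliver 0→3: —
step 11 deliver 3→2: 2={foll,b=8,log=w}
step 12 deliver 2→3: 3={lead,b=8,log=w}
step 13 deliver 3→1: 1={foll,b=8,log=-}
step 14 deliver 1→3: —
step 15 deliver 3→4: 4={foll,b=8,log=w}
step 16 deliver 4→3: —
step 17 timeout(3): 3={cand,b=13,log=w}
step 18 deliver 3→2: 2={foll,b=13,log=w}
step 19 deliver 2→3: —
step 20 deliver 3→1: 1={foll,b=8,log=w}
step 21 deliver 1→3: —
step 22 deliver 0→4: —

-1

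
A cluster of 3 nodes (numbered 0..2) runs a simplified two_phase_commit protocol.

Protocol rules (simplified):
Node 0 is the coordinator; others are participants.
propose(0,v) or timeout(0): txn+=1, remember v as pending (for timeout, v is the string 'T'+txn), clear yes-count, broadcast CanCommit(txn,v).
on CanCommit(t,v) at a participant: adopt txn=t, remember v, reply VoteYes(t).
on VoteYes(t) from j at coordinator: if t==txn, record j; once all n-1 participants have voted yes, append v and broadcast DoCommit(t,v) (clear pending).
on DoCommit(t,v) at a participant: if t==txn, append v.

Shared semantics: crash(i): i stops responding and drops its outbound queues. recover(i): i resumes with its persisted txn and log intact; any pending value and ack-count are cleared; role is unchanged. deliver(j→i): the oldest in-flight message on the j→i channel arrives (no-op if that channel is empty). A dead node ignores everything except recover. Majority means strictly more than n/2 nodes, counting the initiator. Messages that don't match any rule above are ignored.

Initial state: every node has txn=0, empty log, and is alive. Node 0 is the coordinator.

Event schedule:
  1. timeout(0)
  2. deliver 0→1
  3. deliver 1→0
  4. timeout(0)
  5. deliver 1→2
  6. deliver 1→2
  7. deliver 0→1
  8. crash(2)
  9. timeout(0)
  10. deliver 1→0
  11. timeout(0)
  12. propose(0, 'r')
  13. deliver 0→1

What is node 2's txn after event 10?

step 1 timeout(0): 0={coor,t=1,log=-}
step 2 deliver 0→1: 1={part,t=1,log=-}
step 3 deliver 1→0: —
step 4 timeout(0): 0={coor,t=2,log=-}
step 5 deliver 1→2: —
step 6 deliver 1→2: —
step 7 deliver 0→1: 1={part,t=2,log=-}
step 8 crash(2): 2={✗part,t=0,log=-}
step 9 timeout(0): 0={coor,t=3,log=-}
step 10 deliver 1→0: —

0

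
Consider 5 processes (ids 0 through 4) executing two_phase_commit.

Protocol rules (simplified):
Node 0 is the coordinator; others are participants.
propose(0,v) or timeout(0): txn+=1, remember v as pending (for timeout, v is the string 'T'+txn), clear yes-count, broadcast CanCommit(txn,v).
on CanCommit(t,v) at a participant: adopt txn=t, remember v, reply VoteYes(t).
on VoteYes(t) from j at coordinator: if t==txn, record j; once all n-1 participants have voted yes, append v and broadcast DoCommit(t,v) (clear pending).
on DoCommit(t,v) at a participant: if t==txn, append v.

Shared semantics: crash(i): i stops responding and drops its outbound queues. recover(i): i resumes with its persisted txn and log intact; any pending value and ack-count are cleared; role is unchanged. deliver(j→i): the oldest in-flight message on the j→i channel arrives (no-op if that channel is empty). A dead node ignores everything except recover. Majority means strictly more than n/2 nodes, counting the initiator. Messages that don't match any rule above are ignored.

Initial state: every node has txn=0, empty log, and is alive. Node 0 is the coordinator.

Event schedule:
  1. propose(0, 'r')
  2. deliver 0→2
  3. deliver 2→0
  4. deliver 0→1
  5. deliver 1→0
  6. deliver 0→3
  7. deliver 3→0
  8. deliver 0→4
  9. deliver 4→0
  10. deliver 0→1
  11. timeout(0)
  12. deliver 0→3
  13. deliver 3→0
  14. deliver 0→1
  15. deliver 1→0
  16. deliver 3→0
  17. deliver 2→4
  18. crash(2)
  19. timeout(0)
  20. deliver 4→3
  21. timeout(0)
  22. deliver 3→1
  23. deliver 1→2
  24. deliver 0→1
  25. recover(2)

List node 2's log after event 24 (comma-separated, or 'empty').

empty

step 1 propose(0,'r'): 0={coor,t=1,log=-}
step 2 deliver 0→2: 2={part,t=1,log=-}
step 3 deliver 2→0: —
step 4 deliver 0→1: 1={part,t=1,log=-}
step 5 deliver 1→0: —
step 6 deliver 0→3: 3={part,t=1,log=-}
step 7 deliver 3→0: —
step 8 deliver 0→4: 4={part,t=1,log=-}
step 9 deliver 4→0: 0={coor,t=1,log=r}
step 10 deliver 0→1: 1={part,t=1,log=r}
step 11 timeout(0): 0={coor,t=2,log=r}
step 12 deliver 0→3: 3={part,t=1,log=r}
step 13 deliver 3→0: —
step 14 deliver 0→1: 1={part,t=2,log=r}
step 15 deliver 1→0: —
step 16 deliver 3→0: —
step 17 deliver 2→4: —
step 18 crash(2): 2={✗part,t=1,log=-}
step 19 timeout(0): 0={coor,t=3,log=r}
step 20 deliver 4→3: —
step 21 timeout(0): 0={coor,t=4,log=r}
step 22 deliver 3→1: —
step 23 deliver 1→2: —
step 24 deliver 0→1: 1={part,t=3,log=r}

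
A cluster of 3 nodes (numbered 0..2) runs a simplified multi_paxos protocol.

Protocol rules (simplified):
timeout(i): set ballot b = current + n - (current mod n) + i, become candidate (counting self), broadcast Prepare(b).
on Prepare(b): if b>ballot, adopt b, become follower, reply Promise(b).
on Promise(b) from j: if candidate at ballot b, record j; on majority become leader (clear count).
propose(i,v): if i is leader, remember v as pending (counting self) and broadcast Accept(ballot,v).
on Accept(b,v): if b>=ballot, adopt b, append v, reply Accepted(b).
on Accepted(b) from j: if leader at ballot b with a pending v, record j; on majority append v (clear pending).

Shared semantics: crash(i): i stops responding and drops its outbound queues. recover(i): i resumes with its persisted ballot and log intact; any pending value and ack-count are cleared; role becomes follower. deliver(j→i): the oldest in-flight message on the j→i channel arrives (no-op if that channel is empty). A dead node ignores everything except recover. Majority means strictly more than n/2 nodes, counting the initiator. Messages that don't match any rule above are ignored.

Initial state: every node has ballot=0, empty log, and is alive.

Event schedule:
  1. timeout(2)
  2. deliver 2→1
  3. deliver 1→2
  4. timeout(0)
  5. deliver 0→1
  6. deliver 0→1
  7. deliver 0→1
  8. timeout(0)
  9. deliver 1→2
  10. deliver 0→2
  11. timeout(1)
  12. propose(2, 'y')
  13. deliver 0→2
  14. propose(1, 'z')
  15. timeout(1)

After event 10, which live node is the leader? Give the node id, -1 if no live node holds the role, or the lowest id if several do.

2

step 1 timeout(2): 2={cand,b=5,log=-}
step 2 deliver 2→1: 1={foll,b=5,log=-}
step 3 deliver 1→2: 2={lead,b=5,log=-}
step 4 timeout(0): 0={cand,b=3,log=-}
step 5 deliver 0→1: —
step 6 deliver 0→1: —
step 7 deliver 0→1: —
step 8 timeout(0): 0={cand,b=6,log=-}
step 9 deliver 1→2: —
step 10 deliver 0→2: —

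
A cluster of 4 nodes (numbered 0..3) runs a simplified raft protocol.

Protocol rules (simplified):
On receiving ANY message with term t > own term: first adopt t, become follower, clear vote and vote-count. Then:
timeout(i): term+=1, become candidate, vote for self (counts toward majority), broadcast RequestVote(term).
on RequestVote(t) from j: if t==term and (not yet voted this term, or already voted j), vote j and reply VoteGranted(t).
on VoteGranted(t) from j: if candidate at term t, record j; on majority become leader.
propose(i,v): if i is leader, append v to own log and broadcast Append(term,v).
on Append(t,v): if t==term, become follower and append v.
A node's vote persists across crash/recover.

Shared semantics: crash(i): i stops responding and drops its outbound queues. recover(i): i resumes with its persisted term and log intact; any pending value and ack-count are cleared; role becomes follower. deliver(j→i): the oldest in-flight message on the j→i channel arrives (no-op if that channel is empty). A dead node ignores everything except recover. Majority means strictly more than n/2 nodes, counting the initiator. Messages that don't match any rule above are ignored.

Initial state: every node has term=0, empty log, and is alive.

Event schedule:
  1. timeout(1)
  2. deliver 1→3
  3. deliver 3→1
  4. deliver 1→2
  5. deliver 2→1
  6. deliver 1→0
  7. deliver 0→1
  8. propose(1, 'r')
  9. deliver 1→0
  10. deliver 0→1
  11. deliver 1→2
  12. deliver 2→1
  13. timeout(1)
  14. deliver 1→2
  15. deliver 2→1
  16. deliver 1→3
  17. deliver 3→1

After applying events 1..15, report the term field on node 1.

1. timeout(1):  <1:cand t1 ->
2. deliver 1→3:  <3:foll t1 ->
3. deliver 3→1:  nop
4. deliver 1→2:  <2:foll t1 ->
5. deliver 2→1:  <1:lead t1 ->
6. deliver 1→0:  <0:foll t1 ->
7. deliver 0→1:  nop
8. propose(1,'r'):  <1:lead t1 r>
9. deliver 1→0:  <0:foll t1 r>
10. deliver 0→1:  nop
11. deliver 1→2:  <2:foll t1 r>
12. deliver 2→1:  nop
13. timeout(1):  <1:cand t2 r>
14. deliver 1→2:  <2:foll t2 r>
15. deliver 2→1:  nop

2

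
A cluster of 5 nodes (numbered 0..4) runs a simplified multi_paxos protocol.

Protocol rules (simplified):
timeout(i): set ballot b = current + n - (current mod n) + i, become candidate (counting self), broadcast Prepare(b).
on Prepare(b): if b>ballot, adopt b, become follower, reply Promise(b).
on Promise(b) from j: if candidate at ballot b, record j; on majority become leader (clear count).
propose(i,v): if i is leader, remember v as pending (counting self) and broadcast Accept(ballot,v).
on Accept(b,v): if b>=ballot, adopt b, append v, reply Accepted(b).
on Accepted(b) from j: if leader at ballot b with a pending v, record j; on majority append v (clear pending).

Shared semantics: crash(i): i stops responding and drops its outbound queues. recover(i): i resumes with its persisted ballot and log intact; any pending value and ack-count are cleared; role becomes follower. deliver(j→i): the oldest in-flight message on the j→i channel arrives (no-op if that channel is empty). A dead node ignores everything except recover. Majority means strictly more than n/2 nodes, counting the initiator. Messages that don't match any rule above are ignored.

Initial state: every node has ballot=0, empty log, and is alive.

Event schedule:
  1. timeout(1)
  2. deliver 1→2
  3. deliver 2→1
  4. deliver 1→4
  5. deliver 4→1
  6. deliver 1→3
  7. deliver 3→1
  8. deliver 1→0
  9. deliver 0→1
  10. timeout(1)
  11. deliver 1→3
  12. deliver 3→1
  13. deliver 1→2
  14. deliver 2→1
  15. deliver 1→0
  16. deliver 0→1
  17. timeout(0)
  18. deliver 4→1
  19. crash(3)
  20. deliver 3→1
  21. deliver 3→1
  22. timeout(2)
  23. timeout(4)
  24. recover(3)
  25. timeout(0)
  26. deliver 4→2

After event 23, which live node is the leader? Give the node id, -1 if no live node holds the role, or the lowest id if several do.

step 1 timeout(1): 1={cand,b=6,log=-}
step 2 deliver 1→2: 2={foll,b=6,log=-}
step 3 deliver 2→1: —
step 4 deliver 1→4: 4={foll,b=6,log=-}
step 5 deliver 4→1: 1={lead,b=6,log=-}
step 6 deliver 1→3: 3={foll,b=6,log=-}
step 7 deliver 3→1: —
step 8 deliver 1→0: 0={foll,b=6,log=-}
step 9 deliver 0→1: —
step 10 timeout(1): 1={cand,b=11,log=-}
step 11 deliver 1→3: 3={foll,b=11,log=-}
step 12 deliver 3→1: —
step 13 deliver 1→2: 2={foll,b=11,log=-}
step 14 deliver 2→1: 1={lead,b=11,log=-}
step 15 deliver 1→0: 0={foll,b=11,log=-}
step 16 deliver 0→1: —
step 17 timeout(0): 0={cand,b=15,log=-}
step 18 deliver 4→1: —
step 19 crash(3): 3={✗foll,b=11,log=-}
step 20 deliver 3→1: —
step 21 deliver 3→1: —
step 22 timeout(2): 2={cand,b=17,log=-}
step 23 timeout(4): 4={cand,b=14,log=-}

1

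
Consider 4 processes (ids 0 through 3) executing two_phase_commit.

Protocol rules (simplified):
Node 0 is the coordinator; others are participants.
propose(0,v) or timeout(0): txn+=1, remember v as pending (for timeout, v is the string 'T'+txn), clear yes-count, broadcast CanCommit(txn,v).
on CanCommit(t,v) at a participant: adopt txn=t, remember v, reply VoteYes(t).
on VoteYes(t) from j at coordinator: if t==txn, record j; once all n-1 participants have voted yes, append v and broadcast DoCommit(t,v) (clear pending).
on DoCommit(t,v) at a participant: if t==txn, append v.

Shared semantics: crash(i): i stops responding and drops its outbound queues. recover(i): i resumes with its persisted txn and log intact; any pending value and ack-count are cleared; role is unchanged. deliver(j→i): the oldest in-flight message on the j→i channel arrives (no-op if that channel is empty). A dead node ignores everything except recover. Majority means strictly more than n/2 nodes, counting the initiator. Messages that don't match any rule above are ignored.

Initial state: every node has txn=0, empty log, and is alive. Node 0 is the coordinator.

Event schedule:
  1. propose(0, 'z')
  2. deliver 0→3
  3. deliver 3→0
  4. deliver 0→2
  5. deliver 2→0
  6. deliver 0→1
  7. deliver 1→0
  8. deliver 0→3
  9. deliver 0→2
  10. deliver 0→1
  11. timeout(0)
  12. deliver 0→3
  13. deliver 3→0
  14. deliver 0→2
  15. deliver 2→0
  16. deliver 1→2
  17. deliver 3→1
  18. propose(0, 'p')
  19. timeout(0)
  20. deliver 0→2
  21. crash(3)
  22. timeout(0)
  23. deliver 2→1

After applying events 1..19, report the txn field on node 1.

1

1. propose(0,'z'):  <0:coor t1 ->
2. deliver 0→3:  <3:part t1 ->
3. deliver 3→0:  nop
4. deliver 0→2:  <2:part t1 ->
5. deliver 2→0:  nop
6. deliver 0→1:  <1:part t1 ->
7. deliver 1→0:  <0:coor t1 z>
8. deliver 0→3:  <3:part t1 z>
9. deliver 0→2:  <2:part t1 z>
10. deliver 0→1:  <1:part t1 z>
11. timeout(0):  <0:coor t2 z>
12. deliver 0→3:  <3:part t2 z>
13. deliver 3→0:  nop
14. deliver 0→2:  <2:part t2 z>
15. deliver 2→0:  nop
16. deliver 1→2:  nop
17. deliver 3→1:  nop
18. propose(0,'p'):  <0:coor t3 z>
19. timeout(0):  <0:coor t4 z>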